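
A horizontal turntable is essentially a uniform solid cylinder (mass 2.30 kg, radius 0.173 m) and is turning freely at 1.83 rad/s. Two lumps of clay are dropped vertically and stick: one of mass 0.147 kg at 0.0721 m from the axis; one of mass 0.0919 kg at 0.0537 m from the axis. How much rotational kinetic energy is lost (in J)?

No external torque acts about the axis; L_before = L_after.
I_p = ½(2.30)(0.173)² = 0.03442 kg·m².
Added inertia Σmr² = (0.147)(0.0721)² + (0.0919)(0.0537)² = 0.001029 kg·m²; I_f = 0.03442 + 0.001029 = 0.03545 kg·m².
ω_f = I_p ω_i / I_f = (0.03442)(1.83) / 0.03545 = 1.777 rad/s.
KE_i = ½(0.03442)(1.830 rad/s)² = 0.05763 J; KE_f = ½(0.03545)(1.777)² = 0.05596 J.

energy lost ≈ 0.00167 J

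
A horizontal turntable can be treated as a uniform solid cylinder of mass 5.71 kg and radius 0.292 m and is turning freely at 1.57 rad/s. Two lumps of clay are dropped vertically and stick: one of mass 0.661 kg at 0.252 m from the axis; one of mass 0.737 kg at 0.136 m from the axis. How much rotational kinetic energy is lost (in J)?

The added mass arrives with no angular momentum about the axis, and any external torque about the axis is negligible, so the system's angular momentum is conserved.
I_p = ½(5.71)(0.292)² = 0.2434 kg·m².
Added inertia Σmr² = (0.661)(0.252)² + (0.737)(0.136)² = 0.05561 kg·m²; I_f = 0.2434 + 0.05561 = 0.2990 kg·m².
ω_f = I_p ω_i / I_f = (0.2434)(1.57) / 0.2990 = 1.278 rad/s.
KE_i = ½(0.2434)(1.570 rad/s)² = 0.3000 J; KE_f = ½(0.2990)(1.278)² = 0.2442 J.

energy lost ≈ 0.0558 J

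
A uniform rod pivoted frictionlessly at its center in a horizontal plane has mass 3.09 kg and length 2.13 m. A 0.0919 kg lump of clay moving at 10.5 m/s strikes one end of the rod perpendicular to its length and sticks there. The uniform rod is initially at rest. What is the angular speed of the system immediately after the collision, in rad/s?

|ω_f| ≈ 0.808 rad/s

The axle reaction passes through the pivot and exerts no torque about it; angular momentum about the pivot is conserved through the impact.
I_p = (1/12)(3.09)(2.13)² = 1.168 kg·m². Taking the sense of the lump of clay's angular momentum as positive, L_{lump} = m v R = (0.0919)(10.5)(2.13/2) = 1.028 kg·m²/s.
L_i = 0 + 1.028 = 1.028 kg·m²/s.
After sticking, I_f = I_p + m R² = 1.168 + (0.0919)(2.13/2)² = 1.272 kg·m².
ω_f = L_i / I_f = 1.028 / 1.272 = 0.8076 rad/s.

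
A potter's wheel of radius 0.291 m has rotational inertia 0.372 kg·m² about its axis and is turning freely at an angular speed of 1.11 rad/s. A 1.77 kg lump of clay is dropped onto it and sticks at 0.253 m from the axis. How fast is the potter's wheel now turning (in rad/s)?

ω_f ≈ 0.851 rad/s

No external torque acts about the axis; L_before = L_after.
Added inertia Σmr² = (1.77)(0.253)² = 0.1133 kg·m²; I_f = 0.3720 + 0.1133 = 0.4853 kg·m².
ω_f = I_p ω_i / I_f = (0.3720)(1.11) / 0.4853 = 0.8509 rad/s.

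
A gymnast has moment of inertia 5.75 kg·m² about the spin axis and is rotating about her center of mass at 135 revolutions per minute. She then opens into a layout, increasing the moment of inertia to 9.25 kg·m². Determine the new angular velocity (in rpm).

With no external torque about the axis, L is conserved: I₁ω₁ = I₂ω₂.
ω₂ = I₁ω₁ / I₂ = (5.750)(135 rpm) / (9.250) = 83.92 rpm.

ω₂ ≈ 83.9 rpm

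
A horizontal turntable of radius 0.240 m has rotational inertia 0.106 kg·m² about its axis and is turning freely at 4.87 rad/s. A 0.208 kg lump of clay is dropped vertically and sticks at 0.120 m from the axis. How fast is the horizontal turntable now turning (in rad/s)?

ω_f ≈ 4.74 rad/s

No external torque acts about the axis; L_before = L_after.
Added inertia Σmr² = (0.208)(0.120)² = 0.002995 kg·m²; I_f = 0.1060 + 0.002995 = 0.1090 kg·m².
ω_f = I_p ω_i / I_f = (0.1060)(4.87) / 0.1090 = 4.736 rad/s.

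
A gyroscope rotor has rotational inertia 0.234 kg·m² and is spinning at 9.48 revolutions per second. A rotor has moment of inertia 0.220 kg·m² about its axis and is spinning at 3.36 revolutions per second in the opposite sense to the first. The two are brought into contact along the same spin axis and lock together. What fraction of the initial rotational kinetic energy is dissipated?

No external torque acts about the common axis, so total angular momentum is conserved.
Taking A's sense as positive: L = (0.2340)(9.48) − (0.2200)(3.36) = 1.479 kg·m²·rev/s.
Combined I = 0.2340 + 0.2200 = 0.4540 kg·m².
ω_f = L / I = 1.479 / 0.4540 = 3.258 rev/s.
KE_i = ½ΣIω² = 464.1 J; KE_f = ½(0.4540)(20.47)² = 95.12 J.
Fraction dissipated = (KE_i − KE_f)/KE_i = 0.7951.

fraction ≈ 0.795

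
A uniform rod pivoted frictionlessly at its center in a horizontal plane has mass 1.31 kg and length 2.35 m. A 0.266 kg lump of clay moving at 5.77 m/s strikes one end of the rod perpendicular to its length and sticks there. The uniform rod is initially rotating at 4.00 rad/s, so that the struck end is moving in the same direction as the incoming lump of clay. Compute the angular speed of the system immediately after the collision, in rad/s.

The axle reaction passes through the pivot and exerts no torque about it; angular momentum about the pivot is conserved through the impact.
I_p = (1/12)(1.31)(2.35)² = 0.6029 kg·m². Taking the sense of the lump of clay's angular momentum as positive, L_{lump} = m v R = (0.266)(5.77)(2.35/2) = 1.803 kg·m²/s.
L_i = +I_p ω_p + m v R = +(0.6029)(4.00) + 1.803 = 4.215 kg·m²/s.
After sticking, I_f = I_p + m R² = 0.6029 + (0.266)(2.35/2)² = 0.9701 kg·m².
ω_f = L_i / I_f = 4.215 / 0.9701 = 4.345 rad/s.

|ω_f| ≈ 4.34 rad/s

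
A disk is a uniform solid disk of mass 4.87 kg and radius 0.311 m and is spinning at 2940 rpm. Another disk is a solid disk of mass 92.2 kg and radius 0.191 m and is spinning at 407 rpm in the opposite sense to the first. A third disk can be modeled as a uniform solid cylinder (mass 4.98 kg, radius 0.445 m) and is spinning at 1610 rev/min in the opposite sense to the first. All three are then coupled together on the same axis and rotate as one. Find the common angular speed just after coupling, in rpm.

No external torque acts about the common axis, so total angular momentum is conserved.
Moments of inertia: I_A = ½(4.87)(0.311)² = 0.2355 kg·m²; I_B = ½(92.2)(0.191)² = 1.682 kg·m²; I_C = ½(4.98)(0.445)² = 0.4931 kg·m².
Taking A's sense as positive: L = (0.2355)(2940) − (1.682)(407) − (0.4931)(1610) = -785.9 kg·m²·rpm.
Combined I = 0.2355 + 1.682 + 0.4931 = 2.410 kg·m².
ω_f = L / I = -785.9 / 2.410 = -326.1 rpm.

|ω_f| ≈ 326 rpm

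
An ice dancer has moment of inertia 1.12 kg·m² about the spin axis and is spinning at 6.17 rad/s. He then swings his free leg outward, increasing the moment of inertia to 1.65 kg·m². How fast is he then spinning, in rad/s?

Angular momentum about the spin axis is conserved since the torque about it is zero.
ω₂ = I₁ω₁ / I₂ = (1.120)(6.17 rad/s) / (1.650) = 4.188 rad/s.

ω₂ ≈ 4.19 rad/s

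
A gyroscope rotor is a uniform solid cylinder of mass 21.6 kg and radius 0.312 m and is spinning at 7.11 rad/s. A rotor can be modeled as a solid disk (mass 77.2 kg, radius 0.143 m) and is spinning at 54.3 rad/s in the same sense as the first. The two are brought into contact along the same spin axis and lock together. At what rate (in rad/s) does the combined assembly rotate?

|ω_f| ≈ 27.3 rad/s

No external torque acts about the common axis, so total angular momentum is conserved.
Moments of inertia: I_A = ½(21.6)(0.312)² = 1.051 kg·m²; I_B = ½(77.2)(0.143)² = 0.7893 kg·m².
Taking A's sense as positive: L = (1.051)(7.11) + (0.7893)(54.3) = 50.34 kg·m²·rad/s.
Combined I = 1.051 + 0.7893 = 1.841 kg·m².
ω_f = L / I = 50.34 / 1.841 = 27.35 rad/s.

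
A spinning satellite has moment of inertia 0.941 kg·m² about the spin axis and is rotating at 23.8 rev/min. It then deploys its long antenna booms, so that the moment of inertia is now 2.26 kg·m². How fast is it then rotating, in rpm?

No external torque acts about the spin axis, so angular momentum is conserved.
ω₂ = I₁ω₁ / I₂ = (0.9410)(23.8 rpm) / (2.260) = 9.910 rpm.

ω₂ ≈ 9.91 rpm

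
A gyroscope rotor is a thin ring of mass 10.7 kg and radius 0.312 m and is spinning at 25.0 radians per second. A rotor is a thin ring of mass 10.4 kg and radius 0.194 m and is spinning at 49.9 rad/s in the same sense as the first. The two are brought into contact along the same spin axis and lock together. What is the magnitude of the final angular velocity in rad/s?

|ω_f| ≈ 31.8 rad/s

The coupling torques are internal; angular momentum about the shared axis is conserved.
Moments of inertia: I_A = (10.7)(0.312)² = 1.042 kg·m²; I_B = (10.4)(0.194)² = 0.3914 kg·m².
Taking A's sense as positive: L = (1.042)(25.0) + (0.3914)(49.9) = 45.57 kg·m²·rad/s.
Combined I = 1.042 + 0.3914 = 1.433 kg·m².
ω_f = L / I = 45.57 / 1.433 = 31.80 rad/s.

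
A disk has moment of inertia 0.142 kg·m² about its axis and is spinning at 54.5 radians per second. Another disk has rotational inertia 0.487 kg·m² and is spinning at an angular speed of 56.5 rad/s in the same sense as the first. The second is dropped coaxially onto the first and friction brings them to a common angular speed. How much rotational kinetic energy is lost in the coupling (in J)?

ΔKE lost ≈ 0.220 J

The coupling torques are internal; angular momentum about the shared axis is conserved.
Taking A's sense as positive: L = (0.1420)(54.5) + (0.4870)(56.5) = 35.25 kg·m²·rad/s.
Combined I = 0.1420 + 0.4870 = 0.6290 kg·m².
ω_f = L / I = 35.25 / 0.6290 = 56.05 rad/s.
KE_i = ½ΣIω² = 988.2 J; KE_f = ½(0.6290)(56.05)² = 988.0 J.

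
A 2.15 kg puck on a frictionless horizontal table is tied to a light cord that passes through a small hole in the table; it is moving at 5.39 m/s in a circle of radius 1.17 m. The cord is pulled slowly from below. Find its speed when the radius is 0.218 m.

v₂ ≈ 28.9 m/s

Central (radial) force ⇒ zero torque about the center ⇒ m v r is constant.
v₂ = v₁ r₁ / r₂ = (5.39)(1.17) / (0.218) = 28.93 m/s.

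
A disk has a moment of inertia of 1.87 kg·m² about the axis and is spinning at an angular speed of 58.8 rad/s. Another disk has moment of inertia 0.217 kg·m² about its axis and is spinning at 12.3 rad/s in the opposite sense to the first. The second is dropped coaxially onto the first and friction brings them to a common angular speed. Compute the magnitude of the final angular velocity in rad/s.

The coupling torques are internal; angular momentum about the shared axis is conserved.
Taking A's sense as positive: L = (1.870)(58.8) − (0.2170)(12.3) = 107.3 kg·m²·rad/s.
Combined I = 1.870 + 0.2170 = 2.087 kg·m².
ω_f = L / I = 107.3 / 2.087 = 51.41 rad/s.

|ω_f| ≈ 51.4 rad/s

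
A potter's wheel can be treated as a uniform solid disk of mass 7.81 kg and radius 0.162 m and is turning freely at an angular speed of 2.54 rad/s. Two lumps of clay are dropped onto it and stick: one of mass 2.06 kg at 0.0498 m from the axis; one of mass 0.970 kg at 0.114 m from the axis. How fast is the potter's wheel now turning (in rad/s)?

No external torque acts about the axis; L_before = L_after.
I_p = ½(7.81)(0.162)² = 0.1025 kg·m².
Added inertia Σmr² = (2.06)(0.0498)² + (0.970)(0.114)² = 0.01772 kg·m²; I_f = 0.1025 + 0.01772 = 0.1202 kg·m².
ω_f = I_p ω_i / I_f = (0.1025)(2.54) / 0.1202 = 2.166 rad/s.

ω_f ≈ 2.17 rad/s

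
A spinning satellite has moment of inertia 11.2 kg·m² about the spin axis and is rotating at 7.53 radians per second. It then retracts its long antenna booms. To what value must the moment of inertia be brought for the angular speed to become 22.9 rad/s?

With no external torque about the axis, L is conserved: I₁ω₁ = I₂ω₂.
I₂ = I₁ω₁ / ω₂ = (11.2)(7.53) / (22.9) = 3.683 kg·m².

I₂ ≈ 3.68 kg·m²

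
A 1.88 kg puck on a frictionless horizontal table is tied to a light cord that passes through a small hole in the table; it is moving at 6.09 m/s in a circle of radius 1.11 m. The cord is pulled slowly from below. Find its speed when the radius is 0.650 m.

v₂ ≈ 10.4 m/s

Central (radial) force ⇒ zero torque about the center ⇒ m v r is constant.
v₂ = v₁ r₁ / r₂ = (6.09)(1.11) / (0.650) = 10.40 m/s.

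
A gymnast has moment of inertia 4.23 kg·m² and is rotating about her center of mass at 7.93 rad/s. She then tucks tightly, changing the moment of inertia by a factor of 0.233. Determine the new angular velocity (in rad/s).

ω₂ ≈ 34.0 rad/s

Angular momentum about the spin axis is conserved since the torque about it is zero.
I₂ = 0.233 × 4.23 = 0.9856 kg·m².
ω₂ = I₁ω₁ / I₂ = (4.230)(7.93 rad/s) / (0.9856) = 34.03 rad/s.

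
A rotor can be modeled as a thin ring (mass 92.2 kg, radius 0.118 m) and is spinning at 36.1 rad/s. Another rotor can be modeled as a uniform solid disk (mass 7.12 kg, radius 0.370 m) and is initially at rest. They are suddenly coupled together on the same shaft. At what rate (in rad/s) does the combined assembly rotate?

The coupling torques are internal; angular momentum about the shared axis is conserved.
Moments of inertia: I_A = (92.2)(0.118)² = 1.284 kg·m²; I_B = ½(7.12)(0.370)² = 0.4874 kg·m².
Taking A's sense as positive: L = (1.284)(36.1) = 46.34 kg·m²·rad/s.
Combined I = 1.284 + 0.4874 = 1.771 kg·m².
ω_f = L / I = 46.34 / 1.771 = 26.17 rad/s.

|ω_f| ≈ 26.2 rad/s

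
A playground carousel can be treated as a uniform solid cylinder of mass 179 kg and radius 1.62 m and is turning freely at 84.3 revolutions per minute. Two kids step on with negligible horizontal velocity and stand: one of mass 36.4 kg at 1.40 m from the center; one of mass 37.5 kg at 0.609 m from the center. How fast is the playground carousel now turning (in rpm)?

The added mass arrives with no angular momentum about the center, and any external torque about the center is negligible, so the system's angular momentum is conserved.
I_p = ½(179)(1.62)² = 234.9 kg·m².
Added inertia Σmr² = (36.4)(1.40)² + (37.5)(0.609)² = 85.25 kg·m²; I_f = 234.9 + 85.25 = 320.1 kg·m².
ω_f = I_p ω_i / I_f = (234.9)(84.3) / 320.1 = 61.85 rpm.

ω_f ≈ 61.9 rpm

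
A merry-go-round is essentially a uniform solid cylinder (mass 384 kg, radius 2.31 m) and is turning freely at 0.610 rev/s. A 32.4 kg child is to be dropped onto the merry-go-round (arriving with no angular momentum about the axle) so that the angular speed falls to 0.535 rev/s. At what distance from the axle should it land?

The added mass arrives with no angular momentum about the axle, and any external torque about the axle is negligible, so the system's angular momentum is conserved.
I_p = ½(384)(2.31)² = 1025 kg·m².
I_p ω_i = (I_p + m r²) ω_f ⇒ m r² = I_p(ω_i/ω_f − 1) = 1025(0.610/0.535 − 1) = 143.6 kg·m².
r = √(143.6/32.4) = 2.105 m.

r ≈ 2.11 m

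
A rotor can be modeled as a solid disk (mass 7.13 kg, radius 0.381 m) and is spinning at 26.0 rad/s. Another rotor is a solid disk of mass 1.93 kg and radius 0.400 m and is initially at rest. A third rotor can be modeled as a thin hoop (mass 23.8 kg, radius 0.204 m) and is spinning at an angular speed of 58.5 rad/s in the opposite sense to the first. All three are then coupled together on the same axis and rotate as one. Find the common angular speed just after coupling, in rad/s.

|ω_f| ≈ 26.8 rad/s

The coupling torques are internal; angular momentum about the shared axis is conserved.
Moments of inertia: I_A = ½(7.13)(0.381)² = 0.5175 kg·m²; I_B = ½(1.93)(0.400)² = 0.1544 kg·m²; I_C = (23.8)(0.204)² = 0.9905 kg·m².
Taking A's sense as positive: L = (0.5175)(26.0) − (0.9905)(58.5) = -44.49 kg·m²·rad/s.
Combined I = 0.5175 + 0.1544 + 0.9905 = 1.662 kg·m².
ω_f = L / I = -44.49 / 1.662 = -26.76 rad/s.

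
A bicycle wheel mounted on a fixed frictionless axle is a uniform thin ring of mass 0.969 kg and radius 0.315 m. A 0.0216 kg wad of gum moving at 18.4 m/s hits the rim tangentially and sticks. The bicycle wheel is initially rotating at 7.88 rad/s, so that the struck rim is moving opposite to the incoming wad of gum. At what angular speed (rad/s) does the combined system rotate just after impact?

About the axle the impulsive forces during the collision are internal, so angular momentum about that axis is conserved.
I_p = (0.969)(0.315)² = 0.09615 kg·m². Taking the sense of the wad of gum's angular momentum as positive, L_{wad} = m v R = (0.0216)(18.4)(0.315) = 0.1252 kg·m²/s.
L_i = −I_p ω_p + m v R = −(0.09615)(7.88) + 0.1252 = -0.6325 kg·m²/s.
After sticking, I_f = I_p + m R² = 0.09615 + (0.0216)(0.315)² = 0.09829 kg·m².
ω_f = L_i / I_f = -0.6325 / 0.09829 = -6.434 rad/s.

|ω_f| ≈ 6.43 rad/s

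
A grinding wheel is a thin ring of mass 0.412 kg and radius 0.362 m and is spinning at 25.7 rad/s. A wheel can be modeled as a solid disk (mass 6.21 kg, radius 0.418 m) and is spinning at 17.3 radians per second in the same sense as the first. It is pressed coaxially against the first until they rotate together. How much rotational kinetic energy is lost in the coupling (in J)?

No external torque acts about the common axis, so total angular momentum is conserved.
Moments of inertia: I_A = (0.412)(0.362)² = 0.05399 kg·m²; I_B = ½(6.21)(0.418)² = 0.5425 kg·m².
Taking A's sense as positive: L = (0.05399)(25.7) + (0.5425)(17.3) = 10.77 kg·m²·rad/s.
Combined I = 0.05399 + 0.5425 = 0.5965 kg·m².
ω_f = L / I = 10.77 / 0.5965 = 18.06 rad/s.
KE_i = ½ΣIω² = 99.02 J; KE_f = ½(0.5965)(18.06)² = 97.28 J.

ΔKE lost ≈ 1.73 J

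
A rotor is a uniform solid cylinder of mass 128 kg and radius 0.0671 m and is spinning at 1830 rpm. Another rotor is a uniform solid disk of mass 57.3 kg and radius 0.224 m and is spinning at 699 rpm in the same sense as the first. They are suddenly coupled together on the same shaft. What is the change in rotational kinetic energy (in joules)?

ΔKE ≈ -1680 J

The coupling torques are internal; angular momentum about the shared axis is conserved.
Moments of inertia: I_A = ½(128)(0.0671)² = 0.2882 kg·m²; I_B = ½(57.3)(0.224)² = 1.438 kg·m².
Taking A's sense as positive: L = (0.2882)(1830) + (1.438)(699) = 1532 kg·m²·rpm.
Combined I = 0.2882 + 1.438 = 1.726 kg·m².
ω_f = L / I = 1532 / 1.726 = 887.9 rpm.
KE_i = ½ΣIω² = 9142 J; KE_f = ½(1.726)(92.98)² = 7459 J.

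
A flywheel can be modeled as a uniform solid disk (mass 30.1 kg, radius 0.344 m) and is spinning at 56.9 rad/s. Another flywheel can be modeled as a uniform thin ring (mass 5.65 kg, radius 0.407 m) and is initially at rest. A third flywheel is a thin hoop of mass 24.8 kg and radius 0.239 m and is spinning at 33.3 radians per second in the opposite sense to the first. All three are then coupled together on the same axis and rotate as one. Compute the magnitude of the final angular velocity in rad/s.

|ω_f| ≈ 13.1 rad/s

No external torque acts about the common axis, so total angular momentum is conserved.
Moments of inertia: I_A = ½(30.1)(0.344)² = 1.781 kg·m²; I_B = (5.65)(0.407)² = 0.9359 kg·m²; I_C = (24.8)(0.239)² = 1.417 kg·m².
Taking A's sense as positive: L = (1.781)(56.9) − (1.417)(33.3) = 54.16 kg·m²·rad/s.
Combined I = 1.781 + 0.9359 + 1.417 = 4.133 kg·m².
ω_f = L / I = 54.16 / 4.133 = 13.10 rad/s.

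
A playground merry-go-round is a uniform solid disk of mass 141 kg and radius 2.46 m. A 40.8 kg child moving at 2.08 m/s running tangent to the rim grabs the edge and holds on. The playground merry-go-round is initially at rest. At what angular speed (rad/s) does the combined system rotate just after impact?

About the axle the impulsive forces during the collision are internal, so angular momentum about that axis is conserved.
I_p = ½(141)(2.46)² = 426.6 kg·m². Taking the sense of the child's angular momentum as positive, L_{child} = m v R = (40.8)(2.08)(2.46) = 208.8 kg·m²/s.
L_i = 0 + 208.8 = 208.8 kg·m²/s.
After sticking, I_f = I_p + m R² = 426.6 + (40.8)(2.46)² = 673.5 kg·m².
ω_f = L_i / I_f = 208.8 / 673.5 = 0.3100 rad/s.

|ω_f| ≈ 0.310 rad/s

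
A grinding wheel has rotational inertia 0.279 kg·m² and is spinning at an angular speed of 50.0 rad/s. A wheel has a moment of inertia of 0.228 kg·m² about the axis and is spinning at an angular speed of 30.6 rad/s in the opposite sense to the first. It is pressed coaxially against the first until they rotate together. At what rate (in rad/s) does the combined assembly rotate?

No external torque acts about the common axis, so total angular momentum is conserved.
Taking A's sense as positive: L = (0.2790)(50.0) − (0.2280)(30.6) = 6.973 kg·m²·rad/s.
Combined I = 0.2790 + 0.2280 = 0.5070 kg·m².
ω_f = L / I = 6.973 / 0.5070 = 13.75 rad/s.

|ω_f| ≈ 13.8 rad/s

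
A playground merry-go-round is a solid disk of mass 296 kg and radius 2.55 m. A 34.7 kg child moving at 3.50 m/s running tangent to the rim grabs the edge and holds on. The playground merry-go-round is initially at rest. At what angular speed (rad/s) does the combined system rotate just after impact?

About the axle the impulsive forces during the collision are internal, so angular momentum about that axis is conserved.
I_p = ½(296)(2.55)² = 962.4 kg·m². Taking the sense of the child's angular momentum as positive, L_{child} = m v R = (34.7)(3.50)(2.55) = 309.7 kg·m²/s.
L_i = 0 + 309.7 = 309.7 kg·m²/s.
After sticking, I_f = I_p + m R² = 962.4 + (34.7)(2.55)² = 1188 kg·m².
ω_f = L_i / I_f = 309.7 / 1188 = 0.2607 rad/s.

|ω_f| ≈ 0.261 rad/s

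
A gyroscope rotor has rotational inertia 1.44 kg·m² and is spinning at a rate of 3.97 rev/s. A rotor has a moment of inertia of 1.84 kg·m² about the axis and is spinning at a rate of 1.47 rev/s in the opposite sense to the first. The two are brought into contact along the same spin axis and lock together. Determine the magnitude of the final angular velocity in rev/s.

|ω_f| ≈ 0.918 rev/s

The coupling torques are internal; angular momentum about the shared axis is conserved.
Taking A's sense as positive: L = (1.440)(3.97) − (1.840)(1.47) = 3.012 kg·m²·rev/s.
Combined I = 1.440 + 1.840 = 3.280 kg·m².
ω_f = L / I = 3.012 / 3.280 = 0.9183 rev/s.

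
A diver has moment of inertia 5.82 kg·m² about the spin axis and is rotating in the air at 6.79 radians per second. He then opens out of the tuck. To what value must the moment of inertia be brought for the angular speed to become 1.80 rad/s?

No external torque acts about the spin axis, so angular momentum is conserved.
I₂ = I₁ω₁ / ω₂ = (5.82)(6.79) / (1.80) = 21.95 kg·m².

I₂ ≈ 22.0 kg·m²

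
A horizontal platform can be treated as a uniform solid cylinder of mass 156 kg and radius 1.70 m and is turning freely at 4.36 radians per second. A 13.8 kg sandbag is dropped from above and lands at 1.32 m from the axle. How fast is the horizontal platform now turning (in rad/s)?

No external torque acts about the axle; L_before = L_after.
I_p = ½(156)(1.70)² = 225.4 kg·m².
Added inertia Σmr² = (13.8)(1.32)² = 24.05 kg·m²; I_f = 225.4 + 24.05 = 249.5 kg·m².
ω_f = I_p ω_i / I_f = (225.4)(4.36) / 249.5 = 3.940 rad/s.

ω_f ≈ 3.94 rad/s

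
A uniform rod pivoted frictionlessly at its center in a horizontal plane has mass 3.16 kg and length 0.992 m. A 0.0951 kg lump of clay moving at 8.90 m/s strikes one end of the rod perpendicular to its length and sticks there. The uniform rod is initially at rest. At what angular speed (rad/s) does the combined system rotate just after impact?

The axle reaction passes through the pivot and exerts no torque about it; angular momentum about the pivot is conserved through the impact.
I_p = (1/12)(3.16)(0.992)² = 0.2591 kg·m². Taking the sense of the lump of clay's angular momentum as positive, L_{lump} = m v R = (0.0951)(8.90)(0.992/2) = 0.4198 kg·m²/s.
L_i = 0 + 0.4198 = 0.4198 kg·m²/s.
After sticking, I_f = I_p + m R² = 0.2591 + (0.0951)(0.992/2)² = 0.2825 kg·m².
ω_f = L_i / I_f = 0.4198 / 0.2825 = 1.486 rad/s.

|ω_f| ≈ 1.49 rad/s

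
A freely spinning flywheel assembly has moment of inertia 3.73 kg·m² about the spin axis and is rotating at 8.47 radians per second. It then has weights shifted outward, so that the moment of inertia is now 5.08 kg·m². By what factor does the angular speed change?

With no external torque about the axis, L is conserved: I₁ω₁ = I₂ω₂.
ω₂/ω₁ = I₁/I₂ = 3.730 / 5.080 = 0.7343.

ω₂/ω₁ ≈ 0.734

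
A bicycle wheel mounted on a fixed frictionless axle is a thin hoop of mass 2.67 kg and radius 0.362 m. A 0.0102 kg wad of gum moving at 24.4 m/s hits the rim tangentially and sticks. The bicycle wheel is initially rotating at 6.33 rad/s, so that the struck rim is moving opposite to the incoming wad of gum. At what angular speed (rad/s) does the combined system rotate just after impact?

About the axle the impulsive forces during the collision are internal, so angular momentum about that axis is conserved.
I_p = (2.67)(0.362)² = 0.3499 kg·m². Taking the sense of the wad of gum's angular momentum as positive, L_{wad} = m v R = (0.0102)(24.4)(0.362) = 0.09009 kg·m²/s.
L_i = −I_p ω_p + m v R = −(0.3499)(6.33) + 0.09009 = -2.125 kg·m²/s.
After sticking, I_f = I_p + m R² = 0.3499 + (0.0102)(0.362)² = 0.3512 kg·m².
ω_f = L_i / I_f = -2.125 / 0.3512 = -6.049 rad/s.

|ω_f| ≈ 6.05 rad/s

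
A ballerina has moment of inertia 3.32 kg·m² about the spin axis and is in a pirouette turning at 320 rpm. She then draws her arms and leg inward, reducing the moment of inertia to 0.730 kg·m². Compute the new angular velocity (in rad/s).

ω₂ ≈ 152 rad/s

Angular momentum about the spin axis is conserved since the torque about it is zero.
ω₂ = I₁ω₁ / I₂ = (3.320)(320 rpm) / (0.7300) = 1455 rpm = 152.4 rad/s.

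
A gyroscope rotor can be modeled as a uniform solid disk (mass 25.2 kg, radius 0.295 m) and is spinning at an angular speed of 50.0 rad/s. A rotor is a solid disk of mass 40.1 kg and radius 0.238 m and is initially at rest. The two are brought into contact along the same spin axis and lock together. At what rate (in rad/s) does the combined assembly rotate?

The coupling torques are internal; angular momentum about the shared axis is conserved.
Moments of inertia: I_A = ½(25.2)(0.295)² = 1.097 kg·m²; I_B = ½(40.1)(0.238)² = 1.136 kg·m².
Taking A's sense as positive: L = (1.097)(50.0) = 54.83 kg·m²·rad/s.
Combined I = 1.097 + 1.136 = 2.232 kg·m².
ω_f = L / I = 54.83 / 2.232 = 24.56 rad/s.

|ω_f| ≈ 24.6 rad/s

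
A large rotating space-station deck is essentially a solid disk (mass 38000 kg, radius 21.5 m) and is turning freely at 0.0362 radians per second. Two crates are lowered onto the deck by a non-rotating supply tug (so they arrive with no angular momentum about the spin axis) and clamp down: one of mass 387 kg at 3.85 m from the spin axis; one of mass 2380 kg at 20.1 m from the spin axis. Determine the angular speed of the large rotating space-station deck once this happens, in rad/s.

The added mass arrives with no angular momentum about the spin axis, and any external torque about the spin axis is negligible, so the system's angular momentum is conserved.
I_p = ½(38000)(21.5)² = 8.783e+06 kg·m².
Added inertia Σmr² = (387)(3.85)² + (2380)(20.1)² = 9.673e+05 kg·m²; I_f = 8.783e+06 + 9.673e+05 = 9.750e+06 kg·m².
ω_f = I_p ω_i / I_f = (8.783e+06)(0.0362) / 9.750e+06 = 0.03261 rad/s.

ω_f ≈ 0.0326 rad/s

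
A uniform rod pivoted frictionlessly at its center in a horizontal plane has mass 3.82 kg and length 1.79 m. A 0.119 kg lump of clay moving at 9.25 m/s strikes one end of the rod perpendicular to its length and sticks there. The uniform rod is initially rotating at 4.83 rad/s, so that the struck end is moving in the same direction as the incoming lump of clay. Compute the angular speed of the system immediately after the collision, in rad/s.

The axle reaction passes through the pivot and exerts no torque about it; angular momentum about the pivot is conserved through the impact.
I_p = (1/12)(3.82)(1.79)² = 1.020 kg·m². Taking the sense of the lump of clay's angular momentum as positive, L_{lump} = m v R = (0.119)(9.25)(1.79/2) = 0.9852 kg·m²/s.
L_i = +I_p ω_p + m v R = +(1.020)(4.83) + 0.9852 = 5.912 kg·m²/s.
After sticking, I_f = I_p + m R² = 1.020 + (0.119)(1.79/2)² = 1.115 kg·m².
ω_f = L_i / I_f = 5.912 / 1.115 = 5.301 rad/s.

|ω_f| ≈ 5.30 rad/s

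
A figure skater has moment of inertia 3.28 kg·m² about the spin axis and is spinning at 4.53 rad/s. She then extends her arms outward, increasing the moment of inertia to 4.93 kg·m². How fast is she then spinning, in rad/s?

With no external torque about the axis, L is conserved: I₁ω₁ = I₂ω₂.
ω₂ = I₁ω₁ / I₂ = (3.280)(4.53 rad/s) / (4.930) = 3.014 rad/s.

ω₂ ≈ 3.01 rad/s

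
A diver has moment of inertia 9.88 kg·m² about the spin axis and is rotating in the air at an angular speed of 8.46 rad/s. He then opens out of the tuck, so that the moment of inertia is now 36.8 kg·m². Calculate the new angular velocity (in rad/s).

No external torque acts about the spin axis, so angular momentum is conserved.
ω₂ = I₁ω₁ / I₂ = (9.880)(8.46 rad/s) / (36.80) = 2.271 rad/s.

ω₂ ≈ 2.27 rad/s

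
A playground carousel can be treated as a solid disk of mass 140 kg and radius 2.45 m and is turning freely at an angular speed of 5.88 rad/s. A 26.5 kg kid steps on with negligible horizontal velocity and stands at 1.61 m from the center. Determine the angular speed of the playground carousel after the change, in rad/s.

ω_f ≈ 5.05 rad/s

The added mass arrives with no angular momentum about the center, and any external torque about the center is negligible, so the system's angular momentum is conserved.
I_p = ½(140)(2.45)² = 420.2 kg·m².
Added inertia Σmr² = (26.5)(1.61)² = 68.69 kg·m²; I_f = 420.2 + 68.69 = 488.9 kg·m².
ω_f = I_p ω_i / I_f = (420.2)(5.88) / 488.9 = 5.054 rad/s.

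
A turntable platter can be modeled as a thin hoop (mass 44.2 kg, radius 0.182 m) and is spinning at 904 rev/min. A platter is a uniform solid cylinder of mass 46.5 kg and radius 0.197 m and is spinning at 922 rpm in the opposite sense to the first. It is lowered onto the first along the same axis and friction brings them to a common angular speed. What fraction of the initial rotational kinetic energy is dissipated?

The coupling torques are internal; angular momentum about the shared axis is conserved.
Moments of inertia: I_A = (44.2)(0.182)² = 1.464 kg·m²; I_B = ½(46.5)(0.197)² = 0.9023 kg·m².
Taking A's sense as positive: L = (1.464)(904) − (0.9023)(922) = 491.6 kg·m²·rpm.
Combined I = 1.464 + 0.9023 = 2.366 kg·m².
ω_f = L / I = 491.6 / 2.366 = 207.7 rpm.
KE_i = ½ΣIω² = 10770 J; KE_f = ½(2.366)(21.75)² = 560.0 J.
Fraction dissipated = (KE_i − KE_f)/KE_i = 0.9480.

fraction ≈ 0.948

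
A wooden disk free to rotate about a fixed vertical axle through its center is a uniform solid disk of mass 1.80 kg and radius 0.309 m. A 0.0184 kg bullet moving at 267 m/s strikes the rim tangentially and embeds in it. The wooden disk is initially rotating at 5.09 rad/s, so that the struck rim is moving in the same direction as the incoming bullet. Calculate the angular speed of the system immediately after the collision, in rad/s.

|ω_f| ≈ 22.3 rad/s

About the axle the impulsive forces during the collision are internal, so angular momentum about that axis is conserved.
I_p = ½(1.80)(0.309)² = 0.08593 kg·m². Taking the sense of the bullet's angular momentum as positive, L_{bullet} = m v R = (0.0184)(267)(0.309) = 1.518 kg·m²/s.
L_i = +I_p ω_p + m v R = +(0.08593)(5.09) + 1.518 = 1.955 kg·m²/s.
After sticking, I_f = I_p + m R² = 0.08593 + (0.0184)(0.309)² = 0.08769 kg·m².
ω_f = L_i / I_f = 1.955 / 0.08769 = 22.30 rad/s.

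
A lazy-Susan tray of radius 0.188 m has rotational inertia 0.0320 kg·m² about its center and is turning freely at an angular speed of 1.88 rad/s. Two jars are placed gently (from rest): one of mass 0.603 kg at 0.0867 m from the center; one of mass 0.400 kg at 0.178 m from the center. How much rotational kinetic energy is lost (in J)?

The added mass arrives with no angular momentum about the center, and any external torque about the center is negligible, so the system's angular momentum is conserved.
Added inertia Σmr² = (0.603)(0.0867)² + (0.400)(0.178)² = 0.01721 kg·m²; I_f = 0.03200 + 0.01721 = 0.04921 kg·m².
ω_f = I_p ω_i / I_f = (0.03200)(1.88) / 0.04921 = 1.223 rad/s.
KE_i = ½(0.03200)(1.880 rad/s)² = 0.05655 J; KE_f = ½(0.04921)(1.223)² = 0.03678 J.

energy lost ≈ 0.0198 J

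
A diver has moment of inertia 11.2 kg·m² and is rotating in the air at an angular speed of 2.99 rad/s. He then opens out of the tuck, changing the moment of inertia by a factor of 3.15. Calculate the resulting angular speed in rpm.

ω₂ ≈ 9.06 rpm

With no external torque about the axis, L is conserved: I₁ω₁ = I₂ω₂.
I₂ = 3.15 × 11.2 = 35.28 kg·m².
ω₂ = I₁ω₁ / I₂ = (11.20)(2.99 rad/s) / (35.28) = 0.9492 rad/s = 9.064 rpm.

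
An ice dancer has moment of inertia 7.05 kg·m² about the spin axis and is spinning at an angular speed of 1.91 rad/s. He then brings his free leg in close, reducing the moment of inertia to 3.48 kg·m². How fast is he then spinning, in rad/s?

With no external torque about the axis, L is conserved: I₁ω₁ = I₂ω₂.
ω₂ = I₁ω₁ / I₂ = (7.050)(1.91 rad/s) / (3.480) = 3.869 rad/s.

ω₂ ≈ 3.87 rad/s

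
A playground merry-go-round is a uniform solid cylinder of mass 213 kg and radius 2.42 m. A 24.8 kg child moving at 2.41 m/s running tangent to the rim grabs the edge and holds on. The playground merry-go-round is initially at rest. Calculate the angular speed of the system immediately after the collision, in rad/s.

The axle reaction passes through the axle and exerts no torque about it; angular momentum about the axle is conserved through the impact.
I_p = ½(213)(2.42)² = 623.7 kg·m². Taking the sense of the child's angular momentum as positive, L_{child} = m v R = (24.8)(2.41)(2.42) = 144.6 kg·m²/s.
L_i = 0 + 144.6 = 144.6 kg·m²/s.
After sticking, I_f = I_p + m R² = 623.7 + (24.8)(2.42)² = 768.9 kg·m².
ω_f = L_i / I_f = 144.6 / 768.9 = 0.1881 rad/s.

|ω_f| ≈ 0.188 rad/s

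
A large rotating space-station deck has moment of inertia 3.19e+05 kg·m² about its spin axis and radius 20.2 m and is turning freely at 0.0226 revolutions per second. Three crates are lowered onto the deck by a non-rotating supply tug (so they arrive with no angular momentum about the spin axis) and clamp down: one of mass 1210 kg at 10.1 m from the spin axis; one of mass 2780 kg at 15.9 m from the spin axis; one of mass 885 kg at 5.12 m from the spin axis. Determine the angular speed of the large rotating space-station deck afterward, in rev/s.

The added mass arrives with no angular momentum about the spin axis, and any external torque about the spin axis is negligible, so the system's angular momentum is conserved.
Added inertia Σmr² = (1210)(10.1)² + (2780)(15.9)² + (885)(5.12)² = 8.494e+05 kg·m²; I_f = 3.190e+05 + 8.494e+05 = 1.168e+06 kg·m².
ω_f = I_p ω_i / I_f = (3.190e+05)(0.0226) / 1.168e+06 = 0.006170 rev/s.

ω_f ≈ 0.00617 rev/s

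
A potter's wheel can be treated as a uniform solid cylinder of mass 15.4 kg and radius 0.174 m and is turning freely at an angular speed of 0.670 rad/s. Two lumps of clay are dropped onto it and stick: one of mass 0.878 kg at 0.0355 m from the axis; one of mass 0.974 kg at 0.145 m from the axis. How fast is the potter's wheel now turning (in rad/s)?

ω_f ≈ 0.613 rad/s

No external torque acts about the axis; L_before = L_after.
I_p = ½(15.4)(0.174)² = 0.2331 kg·m².
Added inertia Σmr² = (0.878)(0.0355)² + (0.974)(0.145)² = 0.02158 kg·m²; I_f = 0.2331 + 0.02158 = 0.2547 kg·m².
ω_f = I_p ω_i / I_f = (0.2331)(0.670) / 0.2547 = 0.6132 rad/s.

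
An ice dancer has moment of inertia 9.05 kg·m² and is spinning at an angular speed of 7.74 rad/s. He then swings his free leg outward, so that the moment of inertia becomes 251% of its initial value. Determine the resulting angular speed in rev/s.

ω₂ ≈ 0.491 rev/s

No external torque acts about the spin axis, so angular momentum is conserved.
I₂ = 2.51 × 9.05 = 22.72 kg·m².
ω₂ = I₁ω₁ / I₂ = (9.050)(7.74 rad/s) / (22.72) = 3.084 rad/s = 0.4908 rev/s.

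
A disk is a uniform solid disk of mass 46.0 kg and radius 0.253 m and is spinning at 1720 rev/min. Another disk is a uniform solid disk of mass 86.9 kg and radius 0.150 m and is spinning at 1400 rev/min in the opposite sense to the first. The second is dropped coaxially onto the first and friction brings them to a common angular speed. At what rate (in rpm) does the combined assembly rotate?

The coupling torques are internal; angular momentum about the shared axis is conserved.
Moments of inertia: I_A = ½(46.0)(0.253)² = 1.472 kg·m²; I_B = ½(86.9)(0.150)² = 0.9776 kg·m².
Taking A's sense as positive: L = (1.472)(1720) − (0.9776)(1400) = 1164 kg·m²·rpm.
Combined I = 1.472 + 0.9776 = 2.450 kg·m².
ω_f = L / I = 1164 / 2.450 = 474.9 rpm.

|ω_f| ≈ 475 rpm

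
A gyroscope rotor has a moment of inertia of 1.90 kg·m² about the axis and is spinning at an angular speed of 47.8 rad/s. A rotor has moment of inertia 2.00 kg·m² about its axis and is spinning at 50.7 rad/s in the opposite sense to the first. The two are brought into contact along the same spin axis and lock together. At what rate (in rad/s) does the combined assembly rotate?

|ω_f| ≈ 2.71 rad/s

The coupling torques are internal; angular momentum about the shared axis is conserved.
Taking A's sense as positive: L = (1.900)(47.8) − (2.000)(50.7) = -10.58 kg·m²·rad/s.
Combined I = 1.900 + 2.000 = 3.900 kg·m².
ω_f = L / I = -10.58 / 3.900 = -2.713 rad/s.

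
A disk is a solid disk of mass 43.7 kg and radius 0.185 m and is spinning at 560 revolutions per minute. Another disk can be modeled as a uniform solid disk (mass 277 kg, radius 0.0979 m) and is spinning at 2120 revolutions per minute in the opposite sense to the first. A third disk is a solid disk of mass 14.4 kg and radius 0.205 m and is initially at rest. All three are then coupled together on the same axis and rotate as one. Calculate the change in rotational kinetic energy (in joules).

ΔKE ≈ -20800 J

No external torque acts about the common axis, so total angular momentum is conserved.
Moments of inertia: I_A = ½(43.7)(0.185)² = 0.7478 kg·m²; I_B = ½(277)(0.0979)² = 1.327 kg·m²; I_C = ½(14.4)(0.205)² = 0.3026 kg·m².
Taking A's sense as positive: L = (0.7478)(560) − (1.327)(2120) = -2395 kg·m²·rpm.
Combined I = 0.7478 + 1.327 + 0.3026 = 2.378 kg·m².
ω_f = L / I = -2395 / 2.378 = -1007 rpm.
KE_i = ½ΣIω² = 34000 J; KE_f = ½(2.378)(105.5)² = 13230 J.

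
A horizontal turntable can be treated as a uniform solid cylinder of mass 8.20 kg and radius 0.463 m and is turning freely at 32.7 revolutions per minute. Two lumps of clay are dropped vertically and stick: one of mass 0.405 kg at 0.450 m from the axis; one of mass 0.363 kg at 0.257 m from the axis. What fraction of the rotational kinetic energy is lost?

fraction ≈ 0.108

The added mass arrives with no angular momentum about the axis, and any external torque about the axis is negligible, so the system's angular momentum is conserved.
I_p = ½(8.20)(0.463)² = 0.8789 kg·m².
Added inertia Σmr² = (0.405)(0.450)² + (0.363)(0.257)² = 0.1060 kg·m²; I_f = 0.8789 + 0.1060 = 0.9849 kg·m².
ω_f = I_p ω_i / I_f = (0.8789)(32.7) / 0.9849 = 29.18 rpm.
KE_i = ½(0.8789)(3.424 rad/s)² = 5.153 J; KE_f = ½(0.9849)(3.056)² = 4.599 J.
Fraction lost = 0.1076.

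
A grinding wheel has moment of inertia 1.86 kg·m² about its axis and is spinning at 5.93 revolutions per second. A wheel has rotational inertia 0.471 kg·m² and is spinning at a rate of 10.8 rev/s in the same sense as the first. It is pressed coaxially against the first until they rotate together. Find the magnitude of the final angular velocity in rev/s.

|ω_f| ≈ 6.91 rev/s

The coupling torques are internal; angular momentum about the shared axis is conserved.
Taking A's sense as positive: L = (1.860)(5.93) + (0.4710)(10.8) = 16.12 kg·m²·rev/s.
Combined I = 1.860 + 0.4710 = 2.331 kg·m².
ω_f = L / I = 16.12 / 2.331 = 6.914 rev/s.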